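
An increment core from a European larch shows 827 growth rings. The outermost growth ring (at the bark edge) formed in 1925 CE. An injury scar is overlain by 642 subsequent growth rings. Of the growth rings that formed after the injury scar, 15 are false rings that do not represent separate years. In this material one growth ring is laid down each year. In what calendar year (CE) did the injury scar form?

1298 CE

642 growth rings formed after the injury scar.
Excluding 15 false growth rings: 642 − 15 = 627.
Counting back 627 years from 1925 CE places the injury scar in 1925 − 627 = 1298 CE.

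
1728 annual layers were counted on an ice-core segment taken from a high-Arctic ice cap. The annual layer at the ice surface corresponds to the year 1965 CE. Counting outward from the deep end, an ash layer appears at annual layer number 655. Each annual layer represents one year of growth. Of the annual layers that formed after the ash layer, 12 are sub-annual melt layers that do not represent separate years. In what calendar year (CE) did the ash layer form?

The ash layer sits at annual layer 655 from the deep end, so 1728 − 655 = 1073 annual layers formed after it.
Removing the 12 false annual layers leaves 1073 − 12 = 1061 true annual layers beyond the ash layer.
The annual layer at the ice surface is 1965 CE, so the ash layer dates to 1965 − 1061 = 904 CE.

904 CE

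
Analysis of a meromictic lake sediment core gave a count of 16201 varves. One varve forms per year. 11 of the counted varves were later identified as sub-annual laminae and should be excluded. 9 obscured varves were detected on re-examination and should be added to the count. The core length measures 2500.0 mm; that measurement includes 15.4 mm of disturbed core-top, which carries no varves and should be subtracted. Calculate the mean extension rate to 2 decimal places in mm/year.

0.15 mm/year

After corrections the count is 16201 − 11 + 9 = 16199 varves.
Removing the 15.4 mm offcut leaves 2500.0 − 15.4 = 2484.6 mm.
Mean rate = 2484.6 mm / 16199 years ≈ 0.15 mm/year.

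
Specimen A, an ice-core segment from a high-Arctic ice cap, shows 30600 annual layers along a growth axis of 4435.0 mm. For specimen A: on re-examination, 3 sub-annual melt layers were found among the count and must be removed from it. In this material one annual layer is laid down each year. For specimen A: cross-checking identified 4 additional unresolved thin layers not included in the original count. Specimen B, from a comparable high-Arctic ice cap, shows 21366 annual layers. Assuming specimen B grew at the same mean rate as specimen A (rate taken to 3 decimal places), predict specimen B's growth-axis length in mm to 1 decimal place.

3098.1 mm

Specimen A: adjusted count: 30600 − 3 + 4 = 30601 annual layers.
A: 4435.0 mm over 30601 years gives 4435.0 / 30601 ≈ 0.145 mm/year.
Length of B = 0.145 × 21366 = 3098.1 mm.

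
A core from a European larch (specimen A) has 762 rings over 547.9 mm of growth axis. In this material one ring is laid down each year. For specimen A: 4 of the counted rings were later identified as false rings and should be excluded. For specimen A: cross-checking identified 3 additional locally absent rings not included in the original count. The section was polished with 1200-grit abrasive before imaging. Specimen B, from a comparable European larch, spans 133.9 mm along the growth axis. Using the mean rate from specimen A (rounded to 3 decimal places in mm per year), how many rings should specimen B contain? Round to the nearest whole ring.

186 rings

Specimen A: adjusted count: 762 − 4 + 3 = 761 rings.
A: Mean rate = 547.9 mm / 761 years ≈ 0.720 mm/year.
For B, 133.9 / 0.720 = 185.97 years ≈ 186 rings.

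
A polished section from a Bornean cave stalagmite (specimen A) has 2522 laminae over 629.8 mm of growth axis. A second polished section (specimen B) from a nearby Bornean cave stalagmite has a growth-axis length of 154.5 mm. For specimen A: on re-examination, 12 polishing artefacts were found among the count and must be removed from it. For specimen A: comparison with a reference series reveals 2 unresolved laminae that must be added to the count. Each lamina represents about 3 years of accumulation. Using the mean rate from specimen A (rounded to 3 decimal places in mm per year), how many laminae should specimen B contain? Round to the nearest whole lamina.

Specimen A: after corrections the count is 2522 − 12 + 2 = 2512 laminae.
Specimen A: multiplying by 3 years per lamina: 2512 × 3 = 7536 years.
A: 629.8 mm over 7536 years gives 629.8 / 7536 ≈ 0.084 mm per year.
For B, 154.5 / 0.084 = 1839.29 years; at 3 years per lamina that is 1839.29 / 3 ≈ 613 laminae.

613 laminae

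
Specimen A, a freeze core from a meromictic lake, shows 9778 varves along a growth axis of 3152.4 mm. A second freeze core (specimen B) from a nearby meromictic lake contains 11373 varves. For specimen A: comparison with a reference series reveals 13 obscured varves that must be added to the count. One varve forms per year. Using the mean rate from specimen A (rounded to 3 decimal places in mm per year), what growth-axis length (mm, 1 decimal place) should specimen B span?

3662.1 mm

Specimen A: adjusted count: 9778 + 13 = 9791 varves.
A: Mean rate = 3152.4 mm / 9791 years ≈ 0.322 mm/yr.
For B, 0.322 mm/year × 11373 years = 3662.1 mm.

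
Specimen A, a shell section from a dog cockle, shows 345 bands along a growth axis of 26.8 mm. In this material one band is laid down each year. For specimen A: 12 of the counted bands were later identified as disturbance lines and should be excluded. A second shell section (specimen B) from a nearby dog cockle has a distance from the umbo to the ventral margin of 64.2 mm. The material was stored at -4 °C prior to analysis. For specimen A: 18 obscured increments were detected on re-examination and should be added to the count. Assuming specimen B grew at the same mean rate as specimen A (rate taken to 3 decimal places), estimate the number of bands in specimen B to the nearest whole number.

845 bands

Specimen A: after corrections the count is 345 − 12 + 18 = 351 bands.
A: Mean rate = 26.8 mm / 351 years ≈ 0.076 mm/yr.
B spans 64.2 / 0.076 = 844.74 years ≈ 845 bands.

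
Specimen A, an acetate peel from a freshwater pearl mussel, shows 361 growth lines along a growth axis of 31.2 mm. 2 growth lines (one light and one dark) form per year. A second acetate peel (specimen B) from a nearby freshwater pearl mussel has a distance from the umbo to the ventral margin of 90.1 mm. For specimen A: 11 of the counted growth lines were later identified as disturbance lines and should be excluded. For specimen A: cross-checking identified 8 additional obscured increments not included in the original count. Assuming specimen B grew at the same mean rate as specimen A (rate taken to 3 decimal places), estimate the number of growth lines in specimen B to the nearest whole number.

1036 growth lines

Specimen A: true growth line count = 361 − 11 + 8 = 358.
Specimen A: dividing by 2 growth lines per year: 358 / 2 = 179 years.
A: Extension rate ≈ 31.2 / 179 = 0.174 mm per year.
For B, 90.1 / 0.174 = 517.82 years; at 2 growth lines per year that is 517.82 × 2 ≈ 1036 growth lines.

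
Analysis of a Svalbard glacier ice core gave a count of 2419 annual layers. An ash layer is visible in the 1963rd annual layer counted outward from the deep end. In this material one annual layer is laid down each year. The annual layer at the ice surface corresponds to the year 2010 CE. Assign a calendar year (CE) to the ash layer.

1554 CE

2419 − 1963 = 456 annual layers lie beyond the ash layer toward the ice surface.
2010 − 456 = 1554 CE.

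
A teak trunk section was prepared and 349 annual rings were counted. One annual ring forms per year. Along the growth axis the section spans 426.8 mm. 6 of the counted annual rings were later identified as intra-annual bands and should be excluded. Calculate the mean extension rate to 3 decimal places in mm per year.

1.244 mm per year

True annual ring count = 349 − 6 = 343.
Mean rate = 426.8 mm / 343 years ≈ 1.244 mm per year.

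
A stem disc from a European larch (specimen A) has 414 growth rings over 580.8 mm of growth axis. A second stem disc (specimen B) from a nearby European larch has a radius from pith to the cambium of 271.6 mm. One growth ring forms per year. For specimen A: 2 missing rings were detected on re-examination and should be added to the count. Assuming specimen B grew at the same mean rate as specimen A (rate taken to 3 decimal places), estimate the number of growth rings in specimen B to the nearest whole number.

195 growth rings

Specimen A: true growth ring count = 414 + 2 = 416.
A: Mean rate = 580.8 mm / 416 years ≈ 1.396 mm/year.
B spans 271.6 / 1.396 = 194.56 years ≈ 195 growth rings.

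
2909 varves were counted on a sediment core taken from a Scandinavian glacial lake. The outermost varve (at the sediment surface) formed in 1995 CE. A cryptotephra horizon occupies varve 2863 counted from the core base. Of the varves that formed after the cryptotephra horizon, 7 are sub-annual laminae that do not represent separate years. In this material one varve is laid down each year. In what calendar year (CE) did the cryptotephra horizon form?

1956 CE

2909 − 2863 = 46 varves lie beyond the cryptotephra horizon toward the sediment surface.
46 − 7 false = 39 true varves after the cryptotephra horizon.
The varve at the sediment surface is 1995 CE, so the cryptotephra horizon dates to 1995 − 39 = 1956 CE.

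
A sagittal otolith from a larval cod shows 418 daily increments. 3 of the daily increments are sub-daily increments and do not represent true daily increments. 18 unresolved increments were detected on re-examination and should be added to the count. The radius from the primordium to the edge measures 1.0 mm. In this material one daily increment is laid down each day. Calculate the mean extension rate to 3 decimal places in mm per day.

0.002 mm per day

True daily increment count = 418 − 3 + 18 = 433.
1.0 mm over 433 days gives 1.0 / 433 ≈ 0.002 mm per day.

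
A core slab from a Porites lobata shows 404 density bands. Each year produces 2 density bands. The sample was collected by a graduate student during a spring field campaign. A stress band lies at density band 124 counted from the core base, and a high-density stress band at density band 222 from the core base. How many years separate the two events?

49 years

The two markers are separated by 222 − 124 = 98 density bands.
Dividing by 2 density bands per year: 98 / 2 = 49 years.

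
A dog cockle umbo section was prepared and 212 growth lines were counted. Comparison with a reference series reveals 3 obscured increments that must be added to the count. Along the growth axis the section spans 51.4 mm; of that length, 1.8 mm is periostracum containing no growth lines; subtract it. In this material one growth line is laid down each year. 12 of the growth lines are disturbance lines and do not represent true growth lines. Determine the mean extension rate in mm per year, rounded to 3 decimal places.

After corrections the count is 212 − 12 + 3 = 203 growth lines.
The growth record spans 51.4 − 1.8 = 49.6 mm.
Extension rate ≈ 49.6 / 203 = 0.244 mm per year.

0.244 mm per year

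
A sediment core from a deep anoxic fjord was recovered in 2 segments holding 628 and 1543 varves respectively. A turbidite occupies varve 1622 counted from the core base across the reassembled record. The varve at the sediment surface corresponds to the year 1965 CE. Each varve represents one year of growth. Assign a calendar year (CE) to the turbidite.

1416 CE

Total varves = 628 + 1543 = 2171.
2171 − 1622 = 549 varves lie beyond the turbidite toward the sediment surface.
Counting back 549 years from 1965 CE places the turbidite in 1965 − 549 = 1416 CE.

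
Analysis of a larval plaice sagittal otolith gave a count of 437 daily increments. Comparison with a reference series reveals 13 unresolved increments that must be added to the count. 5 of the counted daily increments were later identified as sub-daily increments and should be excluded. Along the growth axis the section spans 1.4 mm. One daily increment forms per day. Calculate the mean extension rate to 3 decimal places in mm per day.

After corrections the count is 437 − 5 + 13 = 445 daily increments.
Extension rate ≈ 1.4 / 445 = 0.003 mm per day.

0.003 mm per day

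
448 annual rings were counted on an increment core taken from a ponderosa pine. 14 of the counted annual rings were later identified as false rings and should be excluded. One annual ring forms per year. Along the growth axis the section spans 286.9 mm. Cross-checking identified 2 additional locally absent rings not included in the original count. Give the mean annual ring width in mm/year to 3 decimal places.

0.658 mm/year

Adjusted count: 448 − 14 + 2 = 436 annual rings.
Mean rate = 286.9 mm / 436 years ≈ 0.658 mm/year.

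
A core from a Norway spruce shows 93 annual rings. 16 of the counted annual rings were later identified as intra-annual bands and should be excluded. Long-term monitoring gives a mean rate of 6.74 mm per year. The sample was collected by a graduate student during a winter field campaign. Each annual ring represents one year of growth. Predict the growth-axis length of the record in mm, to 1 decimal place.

519.0 mm

Correcting the raw count gives 93 − 16 = 77 true annual rings.
77 years at 6.74 mm/year gives 6.74 × 77 = 519.0 mm.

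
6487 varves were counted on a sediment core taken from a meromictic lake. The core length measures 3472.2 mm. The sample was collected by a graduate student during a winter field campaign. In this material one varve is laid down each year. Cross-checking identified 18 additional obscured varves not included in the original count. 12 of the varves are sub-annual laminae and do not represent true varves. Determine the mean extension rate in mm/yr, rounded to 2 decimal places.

True varve count = 6487 − 12 + 18 = 6493.
Extension rate ≈ 3472.2 / 6493 = 0.53 mm/yr.

0.53 mm/yr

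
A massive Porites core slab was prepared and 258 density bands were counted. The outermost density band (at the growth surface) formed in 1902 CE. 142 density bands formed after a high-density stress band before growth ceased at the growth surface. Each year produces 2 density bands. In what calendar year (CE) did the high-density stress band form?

1831 CE

142 density bands formed after the high-density stress band.
With 2 density bands per year, 142 / 2 = 71 years.
1902 − 71 = 1831 CE.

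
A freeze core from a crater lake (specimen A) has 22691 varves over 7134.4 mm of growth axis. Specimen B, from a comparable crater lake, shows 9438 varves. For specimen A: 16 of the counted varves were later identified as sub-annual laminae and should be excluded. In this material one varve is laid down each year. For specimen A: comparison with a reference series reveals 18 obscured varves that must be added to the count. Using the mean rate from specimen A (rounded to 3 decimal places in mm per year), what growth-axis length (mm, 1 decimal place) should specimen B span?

2963.5 mm

Specimen A: adjusted count: 22691 − 16 + 18 = 22693 varves.
A: Mean rate = 7134.4 mm / 22693 years ≈ 0.314 mm/yr.
B's length ≈ 0.314 × 9438 = 2963.5 mm.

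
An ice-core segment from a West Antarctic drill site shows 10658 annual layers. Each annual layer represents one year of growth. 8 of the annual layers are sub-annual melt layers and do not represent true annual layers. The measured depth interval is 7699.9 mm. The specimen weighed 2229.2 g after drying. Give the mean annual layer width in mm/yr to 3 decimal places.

0.723 mm/yr

Adjusted count: 10658 − 8 = 10650 annual layers.
7699.9 mm over 10650 years gives 7699.9 / 10650 ≈ 0.723 mm/yr.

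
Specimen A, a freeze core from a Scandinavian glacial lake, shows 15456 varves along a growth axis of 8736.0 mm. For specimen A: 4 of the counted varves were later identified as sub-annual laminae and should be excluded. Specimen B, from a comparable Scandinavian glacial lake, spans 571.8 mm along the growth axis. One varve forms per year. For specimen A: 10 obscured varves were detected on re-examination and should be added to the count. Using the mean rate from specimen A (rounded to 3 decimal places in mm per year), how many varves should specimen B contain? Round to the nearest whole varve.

1012 varves

Specimen A: true varve count = 15456 − 4 + 10 = 15462.
A: 8736.0 mm over 15462 years gives 8736.0 / 15462 ≈ 0.565 mm/yr.
For B, 571.8 / 0.565 = 1012.04 years ≈ 1012 varves.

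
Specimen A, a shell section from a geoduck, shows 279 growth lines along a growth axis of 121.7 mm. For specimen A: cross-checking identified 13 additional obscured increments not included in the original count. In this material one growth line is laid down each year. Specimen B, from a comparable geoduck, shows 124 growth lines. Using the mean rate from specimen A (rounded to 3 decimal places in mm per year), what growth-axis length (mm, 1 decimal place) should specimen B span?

Specimen A: after corrections the count is 279 + 13 = 292 growth lines.
A: 121.7 mm over 292 years gives 121.7 / 292 ≈ 0.417 mm per year.
B's length ≈ 0.417 × 124 = 51.7 mm.

51.7 mm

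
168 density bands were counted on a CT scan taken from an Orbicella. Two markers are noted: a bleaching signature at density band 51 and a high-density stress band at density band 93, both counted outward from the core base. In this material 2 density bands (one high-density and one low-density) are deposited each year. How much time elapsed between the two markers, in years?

21 yr

The two markers are separated by 93 − 51 = 42 density bands.
With 2 density bands per year, 42 / 2 = 21 years.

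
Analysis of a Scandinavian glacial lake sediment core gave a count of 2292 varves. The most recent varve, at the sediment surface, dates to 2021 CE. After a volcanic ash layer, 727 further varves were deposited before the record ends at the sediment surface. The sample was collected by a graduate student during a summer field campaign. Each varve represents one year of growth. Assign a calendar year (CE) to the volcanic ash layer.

1294 CE

There are 727 varves younger than the volcanic ash layer.
Counting back 727 years from 2021 CE places the volcanic ash layer in 2021 − 727 = 1294 CE.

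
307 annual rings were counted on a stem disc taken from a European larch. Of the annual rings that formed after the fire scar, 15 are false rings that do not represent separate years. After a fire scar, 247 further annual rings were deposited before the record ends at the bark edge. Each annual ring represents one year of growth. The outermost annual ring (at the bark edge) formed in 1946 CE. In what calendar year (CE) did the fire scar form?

1714 CE

247 annual rings formed after the fire scar.
Excluding 15 false annual rings: 247 − 15 = 232.
1946 − 232 = 1714 CE.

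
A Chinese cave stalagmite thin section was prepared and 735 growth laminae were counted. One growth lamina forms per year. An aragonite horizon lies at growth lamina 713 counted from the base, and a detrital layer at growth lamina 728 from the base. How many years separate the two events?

15 years

The two markers are separated by 728 − 713 = 15 growth laminae.
One growth lamina per year makes the interval 15 years.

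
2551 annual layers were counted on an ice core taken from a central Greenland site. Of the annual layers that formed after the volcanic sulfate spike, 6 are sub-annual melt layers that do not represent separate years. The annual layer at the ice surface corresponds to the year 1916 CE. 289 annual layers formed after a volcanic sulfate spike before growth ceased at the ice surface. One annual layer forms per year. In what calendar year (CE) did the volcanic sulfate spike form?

1633 CE

289 annual layers formed after the volcanic sulfate spike.
Removing the 6 false annual layers leaves 289 − 6 = 283 true annual layers beyond the volcanic sulfate spike.
The annual layer at the ice surface is 1916 CE, so the volcanic sulfate spike dates to 1916 − 283 = 1633 CE.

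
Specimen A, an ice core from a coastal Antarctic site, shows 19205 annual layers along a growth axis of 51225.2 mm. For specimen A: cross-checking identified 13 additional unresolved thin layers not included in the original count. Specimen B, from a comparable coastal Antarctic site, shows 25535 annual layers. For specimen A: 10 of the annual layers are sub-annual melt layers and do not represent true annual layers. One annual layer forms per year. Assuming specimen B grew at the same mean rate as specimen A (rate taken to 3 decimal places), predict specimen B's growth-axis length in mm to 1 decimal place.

Specimen A: correcting the raw count gives 19205 − 10 + 13 = 19208 true annual layers.
A: Extension rate ≈ 51225.2 / 19208 = 2.667 mm/yr.
B's length ≈ 2.667 × 25535 = 68101.8 mm.

68101.8 mm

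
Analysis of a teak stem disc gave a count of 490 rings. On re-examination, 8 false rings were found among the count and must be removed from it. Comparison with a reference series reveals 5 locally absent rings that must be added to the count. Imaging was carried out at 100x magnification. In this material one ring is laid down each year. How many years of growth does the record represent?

487 years

Adjusted count: 490 − 8 + 5 = 487 rings.
One ring per year makes the duration 487 years.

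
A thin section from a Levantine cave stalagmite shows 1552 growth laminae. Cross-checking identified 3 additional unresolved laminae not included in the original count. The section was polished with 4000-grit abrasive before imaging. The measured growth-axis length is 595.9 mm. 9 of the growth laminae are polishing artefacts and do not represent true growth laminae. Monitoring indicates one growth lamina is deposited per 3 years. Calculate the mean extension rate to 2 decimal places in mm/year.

0.13 mm/year

Adjusted count: 1552 − 9 + 3 = 1546 growth laminae.
At 3 years per growth lamina, 1546 × 3 = 4638 years.
595.9 mm over 4638 years gives 595.9 / 4638 ≈ 0.13 mm/year.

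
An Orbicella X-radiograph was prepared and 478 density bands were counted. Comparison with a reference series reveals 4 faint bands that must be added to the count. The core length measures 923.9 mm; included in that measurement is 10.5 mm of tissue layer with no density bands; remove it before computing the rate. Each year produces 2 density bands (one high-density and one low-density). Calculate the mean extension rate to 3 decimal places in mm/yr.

3.790 mm/yr

Correcting the raw count gives 478 + 4 = 482 true density bands.
482 density bands at 2 per year is 482 / 2 = 241 years.
The growth record spans 923.9 − 10.5 = 913.4 mm.
913.4 mm over 241 years gives 913.4 / 241 ≈ 3.790 mm/yr.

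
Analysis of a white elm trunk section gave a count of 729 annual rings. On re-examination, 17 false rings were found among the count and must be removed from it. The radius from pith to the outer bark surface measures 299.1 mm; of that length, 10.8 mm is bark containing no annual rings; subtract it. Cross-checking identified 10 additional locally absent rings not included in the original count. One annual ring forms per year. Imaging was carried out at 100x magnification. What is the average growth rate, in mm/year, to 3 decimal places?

0.399 mm/year

True annual ring count = 729 − 17 + 10 = 722.
Removing the 10.8 mm offcut leaves 299.1 − 10.8 = 288.3 mm.
Mean rate = 288.3 mm / 722 years ≈ 0.399 mm/year.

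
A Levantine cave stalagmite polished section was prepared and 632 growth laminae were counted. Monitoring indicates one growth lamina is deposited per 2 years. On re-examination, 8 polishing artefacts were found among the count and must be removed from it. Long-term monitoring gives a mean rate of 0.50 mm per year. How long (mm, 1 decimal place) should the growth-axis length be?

Correcting the raw count gives 632 − 8 = 624 true growth laminae.
Multiplying by 2 years per growth lamina: 624 × 2 = 1248 years.
Predicted length = 0.50 mm/year × 1248 years = 624.0 mm.

624.0 mm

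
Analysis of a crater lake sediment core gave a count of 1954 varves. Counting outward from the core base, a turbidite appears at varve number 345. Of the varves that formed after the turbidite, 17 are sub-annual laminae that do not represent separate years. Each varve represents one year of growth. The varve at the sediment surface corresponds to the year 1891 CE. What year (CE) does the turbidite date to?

The turbidite sits at varve 345 from the core base, so 1954 − 345 = 1609 varves formed after it.
Excluding 17 false varves: 1609 − 17 = 1592.
1891 − 1592 = 299 CE.

299 CE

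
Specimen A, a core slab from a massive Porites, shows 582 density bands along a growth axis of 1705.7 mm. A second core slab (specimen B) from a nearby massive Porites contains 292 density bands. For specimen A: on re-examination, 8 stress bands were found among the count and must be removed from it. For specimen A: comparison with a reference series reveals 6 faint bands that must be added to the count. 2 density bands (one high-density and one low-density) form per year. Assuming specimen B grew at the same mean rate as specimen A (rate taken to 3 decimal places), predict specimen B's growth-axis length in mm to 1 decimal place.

Specimen A: correcting the raw count gives 582 − 8 + 6 = 580 true density bands.
Specimen A: 580 density bands at 2 per year is 580 / 2 = 290 years.
A: Extension rate ≈ 1705.7 / 290 = 5.882 mm/year.
Specimen B: 292 density bands at 2 per year is 292 / 2 = 146 years. B's length ≈ 5.882 × 146 = 858.8 mm.

858.8 mm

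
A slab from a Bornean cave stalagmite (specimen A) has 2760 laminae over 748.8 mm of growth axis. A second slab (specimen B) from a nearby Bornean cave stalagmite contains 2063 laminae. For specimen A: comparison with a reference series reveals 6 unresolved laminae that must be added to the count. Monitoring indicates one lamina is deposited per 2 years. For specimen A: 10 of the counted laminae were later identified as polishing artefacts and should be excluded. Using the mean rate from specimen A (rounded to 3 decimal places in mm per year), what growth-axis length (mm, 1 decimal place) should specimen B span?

Specimen A: correcting the raw count gives 2760 − 10 + 6 = 2756 true laminae.
Specimen A: multiplying by 2 years per lamina: 2756 × 2 = 5512 years.
A: Mean rate = 748.8 mm / 5512 years ≈ 0.136 mm/yr.
Specimen B: 2063 laminae at 2 years each span 2063 × 2 = 4126 years. For B, 0.136 mm/year × 4126 years = 561.1 mm.

561.1 mm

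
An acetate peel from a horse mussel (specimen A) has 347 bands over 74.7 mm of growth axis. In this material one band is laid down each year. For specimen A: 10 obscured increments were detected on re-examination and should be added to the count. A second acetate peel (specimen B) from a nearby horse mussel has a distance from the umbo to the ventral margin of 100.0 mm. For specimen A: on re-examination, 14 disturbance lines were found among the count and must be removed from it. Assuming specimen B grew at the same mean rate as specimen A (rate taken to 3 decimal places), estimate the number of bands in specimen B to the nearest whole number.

Specimen A: true band count = 347 − 14 + 10 = 343.
A: 74.7 mm over 343 years gives 74.7 / 343 ≈ 0.218 mm per year.
For B, 100.0 / 0.218 = 458.72 years ≈ 459 bands.

459 bands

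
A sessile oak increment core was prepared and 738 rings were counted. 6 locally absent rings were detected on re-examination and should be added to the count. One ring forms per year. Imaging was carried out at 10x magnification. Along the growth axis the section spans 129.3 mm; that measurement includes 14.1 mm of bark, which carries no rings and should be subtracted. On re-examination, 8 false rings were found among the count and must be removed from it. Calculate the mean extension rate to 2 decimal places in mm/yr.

0.16 mm/yr

Adjusted count: 738 − 8 + 6 = 736 rings.
The growth record spans 129.3 − 14.1 = 115.2 mm.
Extension rate ≈ 115.2 / 736 = 0.16 mm/yr.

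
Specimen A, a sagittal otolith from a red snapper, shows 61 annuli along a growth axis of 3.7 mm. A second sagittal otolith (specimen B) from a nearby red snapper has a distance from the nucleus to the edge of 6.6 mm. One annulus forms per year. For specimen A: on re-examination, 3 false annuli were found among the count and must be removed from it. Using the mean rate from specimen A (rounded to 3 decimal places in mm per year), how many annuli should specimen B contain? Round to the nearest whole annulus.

103 annuli

Specimen A: after corrections the count is 61 − 3 = 58 annuli.
A: Mean rate = 3.7 mm / 58 years ≈ 0.064 mm/year.
For B, 6.6 / 0.064 = 103.12 years ≈ 103 annuli.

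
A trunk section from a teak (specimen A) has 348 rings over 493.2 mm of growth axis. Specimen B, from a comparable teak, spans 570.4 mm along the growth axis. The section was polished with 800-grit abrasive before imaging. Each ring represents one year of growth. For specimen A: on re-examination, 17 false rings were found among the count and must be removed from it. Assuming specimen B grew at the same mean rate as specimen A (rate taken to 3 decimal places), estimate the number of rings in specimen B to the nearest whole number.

Specimen A: adjusted count: 348 − 17 = 331 rings.
A: Mean rate = 493.2 mm / 331 years ≈ 1.490 mm per year.
B spans 570.4 / 1.490 = 382.82 years ≈ 383 rings.

383 rings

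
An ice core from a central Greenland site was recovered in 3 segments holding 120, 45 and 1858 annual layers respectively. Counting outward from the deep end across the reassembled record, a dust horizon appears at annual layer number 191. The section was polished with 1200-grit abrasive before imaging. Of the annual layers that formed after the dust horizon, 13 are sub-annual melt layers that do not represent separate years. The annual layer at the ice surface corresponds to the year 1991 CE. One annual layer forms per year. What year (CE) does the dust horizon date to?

172 CE

Total annual layers = 120 + 45 + 1858 = 2023.
The dust horizon sits at annual layer 191 from the deep end, so 2023 − 191 = 1832 annual layers formed after it.
Removing the 13 false annual layers leaves 1832 − 13 = 1819 true annual layers beyond the dust horizon.
1991 − 1819 = 172 CE.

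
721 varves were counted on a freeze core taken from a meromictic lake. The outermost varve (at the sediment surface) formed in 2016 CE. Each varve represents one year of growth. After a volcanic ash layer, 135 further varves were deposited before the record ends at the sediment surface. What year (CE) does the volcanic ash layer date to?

135 varves post-date the volcanic ash layer.
2016 − 135 = 1881 CE.

1881 CE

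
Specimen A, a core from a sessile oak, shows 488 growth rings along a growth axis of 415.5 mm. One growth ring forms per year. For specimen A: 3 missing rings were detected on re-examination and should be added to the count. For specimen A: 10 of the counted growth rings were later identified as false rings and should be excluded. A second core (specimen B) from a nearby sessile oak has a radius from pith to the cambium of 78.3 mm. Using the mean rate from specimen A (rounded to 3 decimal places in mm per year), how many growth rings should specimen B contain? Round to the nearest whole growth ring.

91 growth rings

Specimen A: after corrections the count is 488 − 10 + 3 = 481 growth rings.
A: 415.5 mm over 481 years gives 415.5 / 481 ≈ 0.864 mm per year.
For B, 78.3 / 0.864 = 90.62 years ≈ 91 growth rings.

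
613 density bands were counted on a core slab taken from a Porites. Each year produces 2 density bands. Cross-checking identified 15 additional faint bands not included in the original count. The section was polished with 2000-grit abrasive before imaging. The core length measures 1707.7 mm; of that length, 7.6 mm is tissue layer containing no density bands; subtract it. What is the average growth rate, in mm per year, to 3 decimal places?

5.414 mm per year

Adjusted count: 613 + 15 = 628 density bands.
Dividing by 2 density bands per year: 628 / 2 = 314 years.
Net length = 1707.7 − 7.6 = 1700.1 mm.
Mean rate = 1700.1 mm / 314 years ≈ 5.414 mm per year.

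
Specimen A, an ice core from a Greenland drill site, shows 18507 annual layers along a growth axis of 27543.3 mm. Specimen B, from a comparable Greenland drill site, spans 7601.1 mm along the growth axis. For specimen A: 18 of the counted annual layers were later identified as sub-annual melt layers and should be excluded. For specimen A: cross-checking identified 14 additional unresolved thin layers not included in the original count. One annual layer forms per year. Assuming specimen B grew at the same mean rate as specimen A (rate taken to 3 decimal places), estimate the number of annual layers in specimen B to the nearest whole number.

Specimen A: correcting the raw count gives 18507 − 18 + 14 = 18503 true annual layers.
A: 27543.3 mm over 18503 years gives 27543.3 / 18503 ≈ 1.489 mm per year.
Specimen B: 7601.1 mm / 1.489 mm per year = 5104.84 years ≈ 5105 annual layers.

5105 annual layers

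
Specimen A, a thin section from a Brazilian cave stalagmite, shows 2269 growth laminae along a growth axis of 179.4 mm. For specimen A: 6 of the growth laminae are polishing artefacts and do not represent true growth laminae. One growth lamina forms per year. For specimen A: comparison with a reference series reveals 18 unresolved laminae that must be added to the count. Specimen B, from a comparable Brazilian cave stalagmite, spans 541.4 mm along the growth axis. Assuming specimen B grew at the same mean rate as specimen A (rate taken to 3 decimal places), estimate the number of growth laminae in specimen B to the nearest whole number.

6853 growth laminae

Specimen A: correcting the raw count gives 2269 − 6 + 18 = 2281 true growth laminae.
A: 179.4 mm over 2281 years gives 179.4 / 2281 ≈ 0.079 mm/yr.
For B, 541.4 / 0.079 = 6853.16 years ≈ 6853 growth laminae.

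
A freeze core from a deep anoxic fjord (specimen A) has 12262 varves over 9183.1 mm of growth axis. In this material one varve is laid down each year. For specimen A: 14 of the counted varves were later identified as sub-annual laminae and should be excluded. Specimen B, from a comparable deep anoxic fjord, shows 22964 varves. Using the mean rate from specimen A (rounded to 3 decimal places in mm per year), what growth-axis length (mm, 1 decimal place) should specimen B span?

Specimen A: after corrections the count is 12262 − 14 = 12248 varves.
A: Extension rate ≈ 9183.1 / 12248 = 0.750 mm/year.
For B, 0.750 mm/year × 22964 years = 17223.0 mm.

17223.0 mm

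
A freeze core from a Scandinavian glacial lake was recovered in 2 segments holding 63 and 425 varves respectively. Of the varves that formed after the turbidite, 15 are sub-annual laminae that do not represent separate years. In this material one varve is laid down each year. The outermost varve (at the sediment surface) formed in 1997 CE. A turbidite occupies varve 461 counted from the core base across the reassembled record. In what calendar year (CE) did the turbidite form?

Total varves = 63 + 425 = 488.
488 − 461 = 27 varves lie beyond the turbidite toward the sediment surface.
27 − 15 false = 12 true varves after the turbidite.
The varve at the sediment surface is 1997 CE, so the turbidite dates to 1997 − 12 = 1985 CE.

1985 CE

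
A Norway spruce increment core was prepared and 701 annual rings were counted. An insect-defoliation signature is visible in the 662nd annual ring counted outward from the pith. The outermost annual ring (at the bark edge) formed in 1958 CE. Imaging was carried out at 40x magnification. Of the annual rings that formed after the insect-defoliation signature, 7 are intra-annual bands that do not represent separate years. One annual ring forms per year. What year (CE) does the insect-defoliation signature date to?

1926 CE

The insect-defoliation signature sits at annual ring 662 from the pith, so 701 − 662 = 39 annual rings formed after it.
Excluding 7 false annual rings: 39 − 7 = 32.
1958 − 32 = 1926 CE.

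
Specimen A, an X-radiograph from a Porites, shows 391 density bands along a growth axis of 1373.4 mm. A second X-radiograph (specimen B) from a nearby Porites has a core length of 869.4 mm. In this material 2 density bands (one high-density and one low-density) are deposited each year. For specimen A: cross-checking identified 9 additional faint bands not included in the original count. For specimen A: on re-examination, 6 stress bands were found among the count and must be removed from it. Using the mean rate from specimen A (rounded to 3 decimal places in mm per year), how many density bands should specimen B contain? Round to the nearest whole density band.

Specimen A: adjusted count: 391 − 6 + 9 = 394 density bands.
Specimen A: 394 density bands at 2 per year is 394 / 2 = 197 years.
A: 1373.4 mm over 197 years gives 1373.4 / 197 ≈ 6.972 mm/yr.
Specimen B: 869.4 mm / 6.972 mm per year = 124.70 years; at 2 density bands per year that is 124.70 × 2 ≈ 249 density bands.

249 density bands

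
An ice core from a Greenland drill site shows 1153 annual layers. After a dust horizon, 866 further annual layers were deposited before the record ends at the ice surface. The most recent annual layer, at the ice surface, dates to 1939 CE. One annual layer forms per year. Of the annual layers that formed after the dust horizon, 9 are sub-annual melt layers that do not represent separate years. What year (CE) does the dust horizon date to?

There are 866 annual layers younger than the dust horizon.
866 − 9 false = 857 true annual layers after the dust horizon.
The annual layer at the ice surface is 1939 CE, so the dust horizon dates to 1939 − 857 = 1082 CE.

1082 CE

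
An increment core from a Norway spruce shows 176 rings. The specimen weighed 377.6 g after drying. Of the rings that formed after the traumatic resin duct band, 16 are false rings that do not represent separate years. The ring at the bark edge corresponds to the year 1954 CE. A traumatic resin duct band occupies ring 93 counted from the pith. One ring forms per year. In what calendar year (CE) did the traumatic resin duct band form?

1887 CE

The traumatic resin duct band sits at ring 93 from the pith, so 176 − 93 = 83 rings formed after it.
Removing the 16 false rings leaves 83 − 16 = 67 true rings beyond the traumatic resin duct band.
Counting back 67 years from 1954 CE places the traumatic resin duct band in 1954 − 67 = 1887 CE.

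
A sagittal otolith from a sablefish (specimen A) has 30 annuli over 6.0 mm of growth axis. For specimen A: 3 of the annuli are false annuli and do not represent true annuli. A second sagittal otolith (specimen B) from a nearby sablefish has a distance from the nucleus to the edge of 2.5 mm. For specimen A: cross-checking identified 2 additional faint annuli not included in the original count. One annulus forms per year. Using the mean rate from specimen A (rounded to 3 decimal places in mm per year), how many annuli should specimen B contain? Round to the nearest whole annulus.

12 annuli

Specimen A: after corrections the count is 30 − 3 + 2 = 29 annuli.
A: 6.0 mm over 29 years gives 6.0 / 29 ≈ 0.207 mm/year.
For B, 2.5 / 0.207 = 12.08 years ≈ 12 annuli.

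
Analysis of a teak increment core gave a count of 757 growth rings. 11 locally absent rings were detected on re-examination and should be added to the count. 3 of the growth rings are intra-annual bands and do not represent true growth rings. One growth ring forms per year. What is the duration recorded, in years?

Correcting the raw count gives 757 − 3 + 11 = 765 true growth rings.
With a one-to-one growth ring periodicity this is 765 years.

765 years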